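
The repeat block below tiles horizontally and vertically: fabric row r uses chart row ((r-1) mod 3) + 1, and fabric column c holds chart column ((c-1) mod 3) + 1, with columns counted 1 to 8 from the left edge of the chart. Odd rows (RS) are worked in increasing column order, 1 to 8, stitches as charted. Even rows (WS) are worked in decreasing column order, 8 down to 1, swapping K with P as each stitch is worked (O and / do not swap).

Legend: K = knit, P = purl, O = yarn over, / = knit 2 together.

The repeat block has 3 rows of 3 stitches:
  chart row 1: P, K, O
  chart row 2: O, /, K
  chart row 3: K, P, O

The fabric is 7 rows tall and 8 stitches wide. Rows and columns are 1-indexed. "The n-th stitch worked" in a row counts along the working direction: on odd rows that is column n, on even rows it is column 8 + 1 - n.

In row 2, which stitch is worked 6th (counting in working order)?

== STITCH ==
P

Derivation:
For row 2: chart row = ((2-1) mod 3) + 1 = 2; this is a WS (even) row.
Chart row 2 tiled across columns 1-8: O / K O / K O /
Wrong side: read the tiled row from column 8 down to 1 and exchange K with P (leave O, /).
Row 2 as worked: / O P / O P / O
Counting 6 along the worked row gives P.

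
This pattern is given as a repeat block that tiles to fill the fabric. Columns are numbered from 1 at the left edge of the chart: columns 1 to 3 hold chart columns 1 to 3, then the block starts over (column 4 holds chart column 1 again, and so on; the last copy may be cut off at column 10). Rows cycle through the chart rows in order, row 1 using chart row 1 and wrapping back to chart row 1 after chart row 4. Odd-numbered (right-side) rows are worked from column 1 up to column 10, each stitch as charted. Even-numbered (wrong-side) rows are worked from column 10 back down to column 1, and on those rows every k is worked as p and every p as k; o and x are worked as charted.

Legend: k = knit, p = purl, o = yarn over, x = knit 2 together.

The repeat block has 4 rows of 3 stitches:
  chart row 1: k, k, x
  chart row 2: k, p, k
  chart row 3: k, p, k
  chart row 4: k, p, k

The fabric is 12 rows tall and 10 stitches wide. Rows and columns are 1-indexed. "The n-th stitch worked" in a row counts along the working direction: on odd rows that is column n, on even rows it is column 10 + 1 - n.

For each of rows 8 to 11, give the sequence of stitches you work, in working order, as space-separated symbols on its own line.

Row 8: chart row 4, WS - tiled (columns 1-10): k p k k p k k p k k; work from column 10 back to 1 with k<->p swapped.
Row 9: chart row 1, RS - tile across columns 1-10 and work as-is.
Row 10: chart row 2, WS - tiled (columns 1-10): k p k k p k k p k k; work from column 10 back to 1 with k<->p swapped.
Row 11: chart row 3, RS - tile across columns 1-10 and work as-is.

== ROWS AS WORKED ==
p p k p p k p p k p
k k x k k x k k x k
p p k p p k p p k p
k p k k p k k p k k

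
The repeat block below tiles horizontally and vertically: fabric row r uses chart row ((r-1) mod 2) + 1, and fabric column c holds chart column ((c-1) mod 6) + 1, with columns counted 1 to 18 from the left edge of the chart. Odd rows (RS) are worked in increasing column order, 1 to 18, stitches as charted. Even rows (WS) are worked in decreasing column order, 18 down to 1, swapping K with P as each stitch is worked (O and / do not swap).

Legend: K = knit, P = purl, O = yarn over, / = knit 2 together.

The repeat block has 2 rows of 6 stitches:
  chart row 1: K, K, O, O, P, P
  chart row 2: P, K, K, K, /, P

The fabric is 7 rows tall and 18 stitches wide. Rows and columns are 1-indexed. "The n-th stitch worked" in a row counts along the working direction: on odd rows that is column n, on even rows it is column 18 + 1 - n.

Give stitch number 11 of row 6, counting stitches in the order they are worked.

== STITCH ==
P

Derivation:
Row 6: (6-1) mod 2 = 1, so use chart row 2. Even row -> WS.
Chart row 2 tiled across columns 1-18: P K K K / P P K K K / P P K K K / P
WS: work from column 18 back to column 1 (reverse the tiled row), swapping K<->P (O and / unchanged).
Row 6 as worked: K / P P P K K / P P P K K / P P P K
The 11th stitch worked is P.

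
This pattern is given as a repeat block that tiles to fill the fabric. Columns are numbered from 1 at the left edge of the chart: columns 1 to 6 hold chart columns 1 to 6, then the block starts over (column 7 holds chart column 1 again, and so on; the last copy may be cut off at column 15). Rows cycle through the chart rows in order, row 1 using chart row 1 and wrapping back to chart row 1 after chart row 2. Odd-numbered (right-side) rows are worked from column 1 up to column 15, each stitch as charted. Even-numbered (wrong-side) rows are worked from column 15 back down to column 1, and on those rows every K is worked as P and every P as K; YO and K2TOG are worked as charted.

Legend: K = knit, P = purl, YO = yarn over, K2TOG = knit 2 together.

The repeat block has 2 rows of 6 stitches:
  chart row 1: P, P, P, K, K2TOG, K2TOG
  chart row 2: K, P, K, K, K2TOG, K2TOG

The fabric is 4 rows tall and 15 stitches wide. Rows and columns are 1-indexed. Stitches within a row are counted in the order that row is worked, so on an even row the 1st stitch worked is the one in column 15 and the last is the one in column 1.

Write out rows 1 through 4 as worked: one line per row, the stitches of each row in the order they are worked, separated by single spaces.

Row 1: chart row 1, RS - tile across columns 1-15 and work as-is.
Row 2: chart row 2, WS - tiled (columns 1-15): K P K K K2TOG K2TOG K P K K K2TOG K2TOG K P K; work from column 15 back to 1 with K<->P swapped.
Row 3: chart row 1, RS - tile across columns 1-15 and work as-is.
Row 4: chart row 2, WS - tiled (columns 1-15): K P K K K2TOG K2TOG K P K K K2TOG K2TOG K P K; work from column 15 back to 1 with K<->P swapped.

Result:
P P P K K2TOG K2TOG P P P K K2TOG K2TOG P P P
P K P K2TOG K2TOG P P K P K2TOG K2TOG P P K P
P P P K K2TOG K2TOG P P P K K2TOG K2TOG P P P
P K P K2TOG K2TOG P P K P K2TOG K2TOG P P K P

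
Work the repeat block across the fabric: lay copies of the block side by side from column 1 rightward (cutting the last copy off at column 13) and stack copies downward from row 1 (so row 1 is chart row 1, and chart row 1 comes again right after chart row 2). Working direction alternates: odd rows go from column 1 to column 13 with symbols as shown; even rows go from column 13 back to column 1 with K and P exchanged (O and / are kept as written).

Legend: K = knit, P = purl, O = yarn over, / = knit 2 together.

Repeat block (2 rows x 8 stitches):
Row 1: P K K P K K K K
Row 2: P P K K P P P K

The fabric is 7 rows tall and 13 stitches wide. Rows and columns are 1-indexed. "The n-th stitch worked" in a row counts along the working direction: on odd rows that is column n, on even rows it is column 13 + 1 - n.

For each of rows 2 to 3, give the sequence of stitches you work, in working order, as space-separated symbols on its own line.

Row 2: chart row 2, WS - tiled (columns 1-13): P P K K P P P K P P K K P; work from column 13 back to 1 with K<->P swapped.
Row 3: chart row 1, RS - tile across columns 1-13 and work as-is.

Result:
K P P K K P K K K P P K K
P K K P K K K K P K K P K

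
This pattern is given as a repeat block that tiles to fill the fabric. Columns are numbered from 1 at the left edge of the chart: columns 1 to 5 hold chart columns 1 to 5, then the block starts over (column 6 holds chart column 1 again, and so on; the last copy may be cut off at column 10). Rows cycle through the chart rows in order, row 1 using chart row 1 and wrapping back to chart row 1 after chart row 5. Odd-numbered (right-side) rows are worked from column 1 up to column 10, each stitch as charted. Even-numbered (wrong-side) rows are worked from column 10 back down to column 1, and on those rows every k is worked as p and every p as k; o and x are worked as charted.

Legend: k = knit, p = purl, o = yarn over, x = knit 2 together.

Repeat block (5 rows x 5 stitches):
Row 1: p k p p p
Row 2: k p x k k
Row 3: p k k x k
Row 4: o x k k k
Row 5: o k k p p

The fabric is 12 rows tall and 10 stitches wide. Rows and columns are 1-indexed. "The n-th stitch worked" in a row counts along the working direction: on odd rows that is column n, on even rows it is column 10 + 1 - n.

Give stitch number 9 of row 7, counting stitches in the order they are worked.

Row 7: (7-1) mod 5 = 1, so use chart row 2. Odd row -> RS.
Chart row 2 tiled across columns 1-10: k p x k k k p x k k
RS row: no reversal, no swap; stitch n worked = column n.
Stitch 9 in working order -> k

Result:
k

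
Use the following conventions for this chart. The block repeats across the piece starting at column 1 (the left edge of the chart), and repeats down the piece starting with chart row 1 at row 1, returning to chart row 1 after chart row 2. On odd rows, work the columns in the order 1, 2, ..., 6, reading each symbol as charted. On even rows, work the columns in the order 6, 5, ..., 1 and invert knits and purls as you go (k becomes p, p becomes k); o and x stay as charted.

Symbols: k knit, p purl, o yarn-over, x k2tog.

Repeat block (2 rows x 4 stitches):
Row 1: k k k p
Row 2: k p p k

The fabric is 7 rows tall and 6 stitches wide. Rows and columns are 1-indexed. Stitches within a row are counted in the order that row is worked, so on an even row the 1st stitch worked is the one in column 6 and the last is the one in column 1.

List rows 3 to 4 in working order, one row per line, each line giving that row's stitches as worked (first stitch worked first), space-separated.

Row 3: chart row 1, RS - tile across columns 1-6 and work as-is.
Row 4: chart row 2, WS - tiled (columns 1-6): k p p k k p; work from column 6 back to 1 with k<->p swapped.

== ROWS AS WORKED ==
k k k p k k
k p p k k p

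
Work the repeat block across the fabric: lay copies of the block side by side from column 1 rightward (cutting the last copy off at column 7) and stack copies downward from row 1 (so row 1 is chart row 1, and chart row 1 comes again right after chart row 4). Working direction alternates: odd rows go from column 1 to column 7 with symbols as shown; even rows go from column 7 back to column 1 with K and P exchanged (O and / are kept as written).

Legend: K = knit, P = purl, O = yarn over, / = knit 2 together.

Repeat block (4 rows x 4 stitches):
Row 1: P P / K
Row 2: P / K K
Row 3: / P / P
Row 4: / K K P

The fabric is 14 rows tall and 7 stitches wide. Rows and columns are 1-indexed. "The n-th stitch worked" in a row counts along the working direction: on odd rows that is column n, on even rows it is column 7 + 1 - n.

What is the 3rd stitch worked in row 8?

Row 8: (8-1) mod 4 = 3, so use chart row 4. Even row -> WS.
Chart row 4 tiled across columns 1-7: / K K P / K K
Wrong side: read the tiled row from column 7 down to 1 and exchange K with P (leave O, /).
Row 8 as worked: P P / K P P /
Counting 3 along the worked row gives /.

Result:
/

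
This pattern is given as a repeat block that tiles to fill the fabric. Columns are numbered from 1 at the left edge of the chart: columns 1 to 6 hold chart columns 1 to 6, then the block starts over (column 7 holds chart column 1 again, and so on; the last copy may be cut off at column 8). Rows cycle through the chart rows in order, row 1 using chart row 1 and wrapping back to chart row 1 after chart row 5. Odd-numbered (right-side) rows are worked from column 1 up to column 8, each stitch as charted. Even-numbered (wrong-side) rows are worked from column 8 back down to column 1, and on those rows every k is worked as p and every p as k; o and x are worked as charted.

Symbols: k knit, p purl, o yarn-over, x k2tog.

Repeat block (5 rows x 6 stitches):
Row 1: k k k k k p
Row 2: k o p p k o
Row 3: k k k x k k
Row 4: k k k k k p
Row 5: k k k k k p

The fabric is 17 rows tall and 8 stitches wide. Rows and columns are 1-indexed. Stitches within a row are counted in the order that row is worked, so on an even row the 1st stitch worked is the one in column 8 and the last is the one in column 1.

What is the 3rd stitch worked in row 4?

Row 4: (4-1) mod 5 = 3, so use chart row 4. Even row -> WS.
Chart row 4 tiled across columns 1-8: k k k k k p k k
WS: work from column 8 back to column 1 (reverse the tiled row), swapping k<->p (o and x unchanged).
Row 4 as worked: p p k p p p p p
Stitch 3 in working order -> k

Stitch:
k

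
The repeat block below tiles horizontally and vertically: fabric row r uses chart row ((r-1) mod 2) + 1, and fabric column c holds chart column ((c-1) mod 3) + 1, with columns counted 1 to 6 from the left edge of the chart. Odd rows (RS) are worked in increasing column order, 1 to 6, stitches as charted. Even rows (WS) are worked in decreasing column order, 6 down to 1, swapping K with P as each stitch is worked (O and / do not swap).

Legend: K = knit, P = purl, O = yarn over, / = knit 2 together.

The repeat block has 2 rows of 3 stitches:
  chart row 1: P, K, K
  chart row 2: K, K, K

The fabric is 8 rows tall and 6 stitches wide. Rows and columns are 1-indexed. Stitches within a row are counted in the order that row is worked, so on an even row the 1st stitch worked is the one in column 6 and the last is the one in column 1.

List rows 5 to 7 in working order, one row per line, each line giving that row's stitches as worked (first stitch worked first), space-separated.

Row 5: chart row 1, RS - tile across columns 1-6 and work as-is.
Row 6: chart row 2, WS - tiled (columns 1-6): K K K K K K; work from column 6 back to 1 with K<->P swapped.
Row 7: chart row 1, RS - tile across columns 1-6 and work as-is.

Result:
P K K P K K
P P P P P P
P K K P K K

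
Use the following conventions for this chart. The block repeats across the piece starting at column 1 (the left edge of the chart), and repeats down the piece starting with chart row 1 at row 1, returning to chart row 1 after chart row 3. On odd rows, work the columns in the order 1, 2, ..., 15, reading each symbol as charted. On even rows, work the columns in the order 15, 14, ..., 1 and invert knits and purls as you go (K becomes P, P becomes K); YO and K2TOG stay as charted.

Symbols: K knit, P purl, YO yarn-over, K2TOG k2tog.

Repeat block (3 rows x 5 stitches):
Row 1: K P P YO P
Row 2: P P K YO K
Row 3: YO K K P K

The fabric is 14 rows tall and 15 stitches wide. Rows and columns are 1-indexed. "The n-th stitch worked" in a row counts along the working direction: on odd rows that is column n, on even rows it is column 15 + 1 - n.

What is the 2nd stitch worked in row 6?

Result:
K

Derivation:
Row 6: (6-1) mod 3 = 2, so use chart row 3. Even row -> WS.
Chart row 3 tiled across columns 1-15: YO K K P K YO K K P K YO K K P K
WS row: flip the tiled sequence (start at column 15) and apply K<->P; YO and K2TOG stay.
Row 6 as worked: P K P P YO P K P P YO P K P P YO
Stitch 2 in working order -> K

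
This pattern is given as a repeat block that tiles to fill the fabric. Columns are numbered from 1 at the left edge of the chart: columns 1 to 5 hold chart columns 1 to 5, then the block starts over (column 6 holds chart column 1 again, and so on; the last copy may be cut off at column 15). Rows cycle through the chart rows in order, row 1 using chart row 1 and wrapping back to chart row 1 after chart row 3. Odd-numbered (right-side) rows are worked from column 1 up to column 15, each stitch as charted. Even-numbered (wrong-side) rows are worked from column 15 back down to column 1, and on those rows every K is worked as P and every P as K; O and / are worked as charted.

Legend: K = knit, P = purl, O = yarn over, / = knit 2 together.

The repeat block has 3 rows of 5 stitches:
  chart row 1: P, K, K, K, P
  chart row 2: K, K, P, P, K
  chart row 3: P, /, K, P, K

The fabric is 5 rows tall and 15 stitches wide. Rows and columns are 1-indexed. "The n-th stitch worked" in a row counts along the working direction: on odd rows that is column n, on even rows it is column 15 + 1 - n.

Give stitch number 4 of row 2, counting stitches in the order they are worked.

For row 2: chart row = ((2-1) mod 3) + 1 = 2; this is a WS (even) row.
Chart row 2 tiled across columns 1-15: K K P P K K K P P K K K P P K
WS row: flip the tiled sequence (start at column 15) and apply K<->P; O and / stay.
Row 2 as worked: P K K P P P K K P P P K K P P
Stitch 4 in working order -> P

Stitch:
P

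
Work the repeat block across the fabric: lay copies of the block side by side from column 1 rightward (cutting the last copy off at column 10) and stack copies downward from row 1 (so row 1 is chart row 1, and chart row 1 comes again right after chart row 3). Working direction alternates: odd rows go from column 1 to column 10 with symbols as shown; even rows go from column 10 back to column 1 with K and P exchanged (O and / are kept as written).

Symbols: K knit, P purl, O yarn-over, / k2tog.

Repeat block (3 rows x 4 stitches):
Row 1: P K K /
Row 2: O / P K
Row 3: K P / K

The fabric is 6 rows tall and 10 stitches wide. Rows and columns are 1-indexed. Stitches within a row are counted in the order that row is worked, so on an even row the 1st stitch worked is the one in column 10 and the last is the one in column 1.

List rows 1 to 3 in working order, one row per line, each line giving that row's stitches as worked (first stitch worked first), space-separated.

== ROWS AS WORKED ==
P K K / P K K / P K
/ O P K / O P K / O
K P / K K P / K K P

Derivation:
Row 1: chart row 1, RS - tile across columns 1-10 and work as-is.
Row 2: chart row 2, WS - tiled (columns 1-10): O / P K O / P K O /; work from column 10 back to 1 with K<->P swapped.
Row 3: chart row 3, RS - tile across columns 1-10 and work as-is.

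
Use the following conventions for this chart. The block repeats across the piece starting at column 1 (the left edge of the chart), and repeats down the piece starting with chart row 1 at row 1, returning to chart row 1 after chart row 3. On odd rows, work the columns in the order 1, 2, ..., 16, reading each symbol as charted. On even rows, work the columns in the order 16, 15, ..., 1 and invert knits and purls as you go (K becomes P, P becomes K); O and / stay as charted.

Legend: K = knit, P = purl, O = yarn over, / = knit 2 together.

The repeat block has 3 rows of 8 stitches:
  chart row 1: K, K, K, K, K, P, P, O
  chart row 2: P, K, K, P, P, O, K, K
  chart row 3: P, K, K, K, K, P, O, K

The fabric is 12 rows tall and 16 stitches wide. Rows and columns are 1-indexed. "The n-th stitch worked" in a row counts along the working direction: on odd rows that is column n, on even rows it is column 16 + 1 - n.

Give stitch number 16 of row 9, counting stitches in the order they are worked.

== STITCH ==
K

Derivation:
Row 9: (9-1) mod 3 = 2, so use chart row 3. Odd row -> RS.
Chart row 3 tiled across columns 1-16: P K K K K P O K P K K K K P O K
RS: work column 1 to column 16, symbols as charted — the tiled row is the row as worked.
Counting 16 along the worked row gives K.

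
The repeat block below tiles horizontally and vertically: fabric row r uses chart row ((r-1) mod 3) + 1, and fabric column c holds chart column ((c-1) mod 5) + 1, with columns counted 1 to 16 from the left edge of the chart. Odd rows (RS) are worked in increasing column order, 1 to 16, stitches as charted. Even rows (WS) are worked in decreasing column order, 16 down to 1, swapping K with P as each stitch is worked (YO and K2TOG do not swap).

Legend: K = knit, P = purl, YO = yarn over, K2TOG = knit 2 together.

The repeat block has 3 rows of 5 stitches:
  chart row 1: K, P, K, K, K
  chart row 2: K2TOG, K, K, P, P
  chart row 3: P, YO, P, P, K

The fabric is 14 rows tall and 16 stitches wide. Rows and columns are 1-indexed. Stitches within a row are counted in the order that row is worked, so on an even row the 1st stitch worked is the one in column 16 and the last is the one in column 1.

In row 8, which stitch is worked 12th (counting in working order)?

Row 8 uses chart row ((8-1) mod 3)+1 = 2. Row 8 is even, so WS.
Chart row 2 tiled across columns 1-16: K2TOG K K P P K2TOG K K P P K2TOG K K P P K2TOG
WS: work from column 16 back to column 1 (reverse the tiled row), swapping K<->P (YO and K2TOG unchanged).
Row 8 as worked: K2TOG K K P P K2TOG K K P P K2TOG K K P P K2TOG
Counting 12 along the worked row gives K.

Result:
K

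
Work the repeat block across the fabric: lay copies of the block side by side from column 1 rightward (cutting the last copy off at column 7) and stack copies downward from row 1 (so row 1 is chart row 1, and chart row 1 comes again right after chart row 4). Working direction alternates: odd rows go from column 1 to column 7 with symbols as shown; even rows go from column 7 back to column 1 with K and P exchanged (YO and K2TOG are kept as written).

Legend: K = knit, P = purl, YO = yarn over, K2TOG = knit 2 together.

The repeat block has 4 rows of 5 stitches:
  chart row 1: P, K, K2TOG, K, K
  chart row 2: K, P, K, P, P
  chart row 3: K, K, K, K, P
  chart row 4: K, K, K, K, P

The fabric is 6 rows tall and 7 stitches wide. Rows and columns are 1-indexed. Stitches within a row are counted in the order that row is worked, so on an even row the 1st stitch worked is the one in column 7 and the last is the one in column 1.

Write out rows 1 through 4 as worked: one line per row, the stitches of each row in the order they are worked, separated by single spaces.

Result:
P K K2TOG K K P K
K P K K P K P
K K K K P K K
P P K P P P P

Derivation:
Row 1: chart row 1, RS - tile across columns 1-7 and work as-is.
Row 2: chart row 2, WS - tiled (columns 1-7): K P K P P K P; work from column 7 back to 1 with K<->P swapped.
Row 3: chart row 3, RS - tile across columns 1-7 and work as-is.
Row 4: chart row 4, WS - tiled (columns 1-7): K K K K P K K; work from column 7 back to 1 with K<->P swapped.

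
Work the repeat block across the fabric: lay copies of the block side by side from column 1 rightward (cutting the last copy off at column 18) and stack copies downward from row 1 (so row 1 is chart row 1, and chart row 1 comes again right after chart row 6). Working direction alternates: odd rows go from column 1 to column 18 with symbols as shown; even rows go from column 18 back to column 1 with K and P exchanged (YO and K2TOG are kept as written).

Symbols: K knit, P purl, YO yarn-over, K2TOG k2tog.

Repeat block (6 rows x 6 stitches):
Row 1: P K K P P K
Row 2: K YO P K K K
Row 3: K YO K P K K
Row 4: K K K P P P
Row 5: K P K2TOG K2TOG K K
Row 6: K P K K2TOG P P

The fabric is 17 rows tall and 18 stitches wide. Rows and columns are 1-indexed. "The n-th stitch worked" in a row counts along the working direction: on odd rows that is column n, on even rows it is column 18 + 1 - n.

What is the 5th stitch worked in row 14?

Row 14: (14-1) mod 6 = 1, so use chart row 2. Even row -> WS.
Chart row 2 tiled across columns 1-18: K YO P K K K K YO P K K K K YO P K K K
Wrong side: read the tiled row from column 18 down to 1 and exchange K with P (leave YO, K2TOG).
Row 14 as worked: P P P K YO P P P P K YO P P P P K YO P
The 5th stitch worked is YO.

Result:
YO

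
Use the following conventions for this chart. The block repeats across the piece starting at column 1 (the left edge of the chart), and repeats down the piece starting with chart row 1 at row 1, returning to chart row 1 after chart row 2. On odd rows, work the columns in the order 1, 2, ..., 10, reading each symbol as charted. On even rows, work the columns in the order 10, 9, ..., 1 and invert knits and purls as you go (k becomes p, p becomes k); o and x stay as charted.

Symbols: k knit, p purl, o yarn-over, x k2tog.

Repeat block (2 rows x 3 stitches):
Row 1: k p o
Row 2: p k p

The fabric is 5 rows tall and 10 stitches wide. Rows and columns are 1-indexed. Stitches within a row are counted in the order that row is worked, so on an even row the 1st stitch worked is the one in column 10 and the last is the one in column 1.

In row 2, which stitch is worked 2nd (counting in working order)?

Stitch:
k

Derivation:
Row 2 uses chart row ((2-1) mod 2)+1 = 2. Row 2 is even, so WS.
Chart row 2 tiled across columns 1-10: p k p p k p p k p p
WS: work from column 10 back to column 1 (reverse the tiled row), swapping k<->p (o and x unchanged).
Row 2 as worked: k k p k k p k k p k
Counting 2 along the worked row gives k.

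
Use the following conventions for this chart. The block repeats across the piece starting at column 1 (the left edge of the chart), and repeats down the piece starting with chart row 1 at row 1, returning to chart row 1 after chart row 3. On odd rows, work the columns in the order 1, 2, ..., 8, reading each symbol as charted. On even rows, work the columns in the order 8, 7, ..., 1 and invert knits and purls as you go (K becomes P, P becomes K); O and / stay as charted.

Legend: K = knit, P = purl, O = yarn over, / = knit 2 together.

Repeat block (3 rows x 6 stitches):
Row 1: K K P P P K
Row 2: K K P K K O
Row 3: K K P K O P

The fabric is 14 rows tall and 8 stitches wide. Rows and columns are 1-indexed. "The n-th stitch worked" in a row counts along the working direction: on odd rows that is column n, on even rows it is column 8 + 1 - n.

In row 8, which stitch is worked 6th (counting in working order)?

Row 8 uses chart row ((8-1) mod 3)+1 = 2. Row 8 is even, so WS.
Chart row 2 tiled across columns 1-8: K K P K K O K K
WS: work from column 8 back to column 1 (reverse the tiled row), swapping K<->P (O and / unchanged).
Row 8 as worked: P P O P P K P P
Stitch 6 in working order -> K

Result:
K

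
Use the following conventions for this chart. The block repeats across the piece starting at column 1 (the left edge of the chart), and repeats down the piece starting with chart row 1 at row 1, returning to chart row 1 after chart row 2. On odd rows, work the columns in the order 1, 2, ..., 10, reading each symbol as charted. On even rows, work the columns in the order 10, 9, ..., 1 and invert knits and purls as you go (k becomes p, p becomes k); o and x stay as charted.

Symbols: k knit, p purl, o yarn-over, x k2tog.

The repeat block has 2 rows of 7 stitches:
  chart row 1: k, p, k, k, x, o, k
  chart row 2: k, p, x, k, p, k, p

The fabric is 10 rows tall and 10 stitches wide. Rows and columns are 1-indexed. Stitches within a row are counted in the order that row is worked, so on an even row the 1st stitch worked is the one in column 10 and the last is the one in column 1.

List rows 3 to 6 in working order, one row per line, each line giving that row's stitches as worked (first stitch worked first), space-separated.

Rows as worked:
k p k k x o k k p k
x k p k p k p x k p
k p k k x o k k p k
x k p k p k p x k p

Derivation:
Row 3: chart row 1, RS - tile across columns 1-10 and work as-is.
Row 4: chart row 2, WS - tiled (columns 1-10): k p x k p k p k p x; work from column 10 back to 1 with k<->p swapped.
Row 5: chart row 1, RS - tile across columns 1-10 and work as-is.
Row 6: chart row 2, WS - tiled (columns 1-10): k p x k p k p k p x; work from column 10 back to 1 with k<->p swapped.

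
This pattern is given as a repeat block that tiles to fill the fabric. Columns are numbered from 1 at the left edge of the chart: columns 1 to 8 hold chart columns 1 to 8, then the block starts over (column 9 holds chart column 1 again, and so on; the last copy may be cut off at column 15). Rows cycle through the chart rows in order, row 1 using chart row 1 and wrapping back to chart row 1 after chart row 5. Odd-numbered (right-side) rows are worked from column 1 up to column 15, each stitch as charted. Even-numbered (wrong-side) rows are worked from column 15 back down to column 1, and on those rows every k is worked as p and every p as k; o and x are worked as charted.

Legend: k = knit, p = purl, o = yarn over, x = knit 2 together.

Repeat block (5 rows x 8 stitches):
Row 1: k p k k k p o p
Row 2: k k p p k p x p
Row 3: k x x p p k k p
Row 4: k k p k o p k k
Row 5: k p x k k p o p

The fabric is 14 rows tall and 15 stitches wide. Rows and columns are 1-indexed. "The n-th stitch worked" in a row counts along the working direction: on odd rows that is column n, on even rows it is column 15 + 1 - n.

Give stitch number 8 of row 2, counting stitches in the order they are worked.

For row 2: chart row = ((2-1) mod 5) + 1 = 2; this is a WS (even) row.
Chart row 2 tiled across columns 1-15: k k p p k p x p k k p p k p x
WS row: flip the tiled sequence (start at column 15) and apply k<->p; o and x stay.
Row 2 as worked: x k p k k p p k x k p k k p p
The 8th stitch worked is k.

Stitch:
k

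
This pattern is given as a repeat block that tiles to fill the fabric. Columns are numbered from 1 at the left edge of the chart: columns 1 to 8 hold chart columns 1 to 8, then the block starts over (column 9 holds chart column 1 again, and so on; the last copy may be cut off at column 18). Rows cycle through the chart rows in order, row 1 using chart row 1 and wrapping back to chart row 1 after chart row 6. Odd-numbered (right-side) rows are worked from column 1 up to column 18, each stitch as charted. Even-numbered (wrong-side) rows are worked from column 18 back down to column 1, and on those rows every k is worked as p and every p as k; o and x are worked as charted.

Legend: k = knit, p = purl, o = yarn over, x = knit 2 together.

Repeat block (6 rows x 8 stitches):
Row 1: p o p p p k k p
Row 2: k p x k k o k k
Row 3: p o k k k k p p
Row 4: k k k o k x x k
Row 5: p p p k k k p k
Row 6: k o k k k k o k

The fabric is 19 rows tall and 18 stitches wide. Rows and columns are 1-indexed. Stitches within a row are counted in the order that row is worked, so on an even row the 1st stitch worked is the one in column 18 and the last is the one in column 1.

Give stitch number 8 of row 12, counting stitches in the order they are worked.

For row 12: chart row = ((12-1) mod 6) + 1 = 6; this is a WS (even) row.
Chart row 6 tiled across columns 1-18: k o k k k k o k k o k k k k o k k o
Wrong side: read the tiled row from column 18 down to 1 and exchange k with p (leave o, x).
Row 12 as worked: o p p o p p p p o p p o p p p p o p
Counting 8 along the worked row gives p.

Result:
p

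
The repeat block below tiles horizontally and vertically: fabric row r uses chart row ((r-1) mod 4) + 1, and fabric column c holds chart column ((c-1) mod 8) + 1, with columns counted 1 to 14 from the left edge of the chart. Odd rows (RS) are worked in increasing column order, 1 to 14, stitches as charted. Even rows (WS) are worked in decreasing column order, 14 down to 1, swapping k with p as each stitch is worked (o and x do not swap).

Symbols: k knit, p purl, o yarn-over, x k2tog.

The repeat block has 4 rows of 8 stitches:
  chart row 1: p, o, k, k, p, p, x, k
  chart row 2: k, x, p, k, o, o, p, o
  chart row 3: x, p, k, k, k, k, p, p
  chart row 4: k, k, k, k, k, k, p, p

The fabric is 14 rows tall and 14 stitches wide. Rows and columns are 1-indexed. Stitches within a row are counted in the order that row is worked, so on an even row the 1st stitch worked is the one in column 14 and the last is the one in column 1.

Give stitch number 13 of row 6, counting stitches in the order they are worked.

Row 6: (6-1) mod 4 = 1, so use chart row 2. Even row -> WS.
Chart row 2 tiled across columns 1-14: k x p k o o p o k x p k o o
Wrong side: read the tiled row from column 14 down to 1 and exchange k with p (leave o, x).
Row 6 as worked: o o p k x p o k o o p k x p
The 13th stitch worked is x.

== STITCH ==
x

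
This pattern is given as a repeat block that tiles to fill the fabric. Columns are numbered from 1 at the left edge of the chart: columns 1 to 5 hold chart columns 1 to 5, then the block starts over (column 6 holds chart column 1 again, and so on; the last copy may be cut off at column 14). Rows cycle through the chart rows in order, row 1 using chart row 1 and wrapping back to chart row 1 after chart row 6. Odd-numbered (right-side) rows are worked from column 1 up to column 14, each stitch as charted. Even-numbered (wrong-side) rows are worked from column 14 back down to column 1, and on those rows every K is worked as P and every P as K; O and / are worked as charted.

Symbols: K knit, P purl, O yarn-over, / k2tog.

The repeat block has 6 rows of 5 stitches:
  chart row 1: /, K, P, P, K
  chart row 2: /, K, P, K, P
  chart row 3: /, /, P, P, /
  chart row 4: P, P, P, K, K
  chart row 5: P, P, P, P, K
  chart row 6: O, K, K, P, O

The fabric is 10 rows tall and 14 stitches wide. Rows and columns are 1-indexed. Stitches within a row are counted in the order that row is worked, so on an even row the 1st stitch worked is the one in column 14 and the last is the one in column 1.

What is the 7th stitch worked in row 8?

== STITCH ==
K

Derivation:
For row 8: chart row = ((8-1) mod 6) + 1 = 2; this is a WS (even) row.
Chart row 2 tiled across columns 1-14: / K P K P / K P K P / K P K
Wrong side: read the tiled row from column 14 down to 1 and exchange K with P (leave O, /).
Row 8 as worked: P K P / K P K P / K P K P /
Counting 7 along the worked row gives K.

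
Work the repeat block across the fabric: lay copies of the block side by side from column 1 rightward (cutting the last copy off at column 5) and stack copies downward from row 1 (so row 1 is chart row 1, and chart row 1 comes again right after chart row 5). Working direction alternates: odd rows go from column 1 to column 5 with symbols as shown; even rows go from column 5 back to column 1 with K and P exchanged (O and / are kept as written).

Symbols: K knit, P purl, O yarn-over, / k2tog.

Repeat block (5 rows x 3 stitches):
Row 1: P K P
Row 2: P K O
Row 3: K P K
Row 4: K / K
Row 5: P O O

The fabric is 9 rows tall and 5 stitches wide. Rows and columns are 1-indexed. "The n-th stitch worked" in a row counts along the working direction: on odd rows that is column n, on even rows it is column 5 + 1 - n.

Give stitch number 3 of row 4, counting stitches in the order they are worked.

Row 4 uses chart row ((4-1) mod 5)+1 = 4. Row 4 is even, so WS.
Chart row 4 tiled across columns 1-5: K / K K /
Wrong side: read the tiled row from column 5 down to 1 and exchange K with P (leave O, /).
Row 4 as worked: / P P / P
Stitch 3 in working order -> P

== STITCH ==
P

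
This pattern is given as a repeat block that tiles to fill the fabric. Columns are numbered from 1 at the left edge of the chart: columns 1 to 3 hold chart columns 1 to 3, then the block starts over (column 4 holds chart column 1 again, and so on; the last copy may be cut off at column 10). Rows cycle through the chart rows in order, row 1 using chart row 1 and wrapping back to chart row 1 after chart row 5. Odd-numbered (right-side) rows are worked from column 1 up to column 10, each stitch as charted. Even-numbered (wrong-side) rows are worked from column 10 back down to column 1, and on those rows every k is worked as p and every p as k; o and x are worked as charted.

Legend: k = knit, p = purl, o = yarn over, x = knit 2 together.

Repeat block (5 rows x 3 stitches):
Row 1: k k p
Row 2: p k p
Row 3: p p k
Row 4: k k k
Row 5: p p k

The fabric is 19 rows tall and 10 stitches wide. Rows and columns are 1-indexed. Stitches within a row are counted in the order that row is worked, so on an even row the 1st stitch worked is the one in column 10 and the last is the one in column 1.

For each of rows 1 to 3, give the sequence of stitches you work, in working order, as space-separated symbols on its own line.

Row 1: chart row 1, RS - tile across columns 1-10 and work as-is.
Row 2: chart row 2, WS - tiled (columns 1-10): p k p p k p p k p p; work from column 10 back to 1 with k<->p swapped.
Row 3: chart row 3, RS - tile across columns 1-10 and work as-is.

Result:
k k p k k p k k p k
k k p k k p k k p k
p p k p p k p p k p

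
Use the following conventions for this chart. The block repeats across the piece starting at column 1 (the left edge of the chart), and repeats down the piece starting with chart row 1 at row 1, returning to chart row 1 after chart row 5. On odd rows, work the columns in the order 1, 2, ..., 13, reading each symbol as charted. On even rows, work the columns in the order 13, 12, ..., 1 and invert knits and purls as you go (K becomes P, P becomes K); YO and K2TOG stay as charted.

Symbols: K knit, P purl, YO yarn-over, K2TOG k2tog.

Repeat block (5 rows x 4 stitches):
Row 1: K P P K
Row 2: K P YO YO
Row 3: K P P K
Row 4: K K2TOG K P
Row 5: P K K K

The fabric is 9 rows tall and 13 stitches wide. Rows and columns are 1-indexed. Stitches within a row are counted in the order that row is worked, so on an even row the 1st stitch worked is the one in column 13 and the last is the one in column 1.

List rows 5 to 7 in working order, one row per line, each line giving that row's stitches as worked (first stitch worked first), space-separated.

Row 5: chart row 5, RS - tile across columns 1-13 and work as-is.
Row 6: chart row 1, WS - tiled (columns 1-13): K P P K K P P K K P P K K; work from column 13 back to 1 with K<->P swapped.
Row 7: chart row 2, RS - tile across columns 1-13 and work as-is.

Result:
P K K K P K K K P K K K P
P P K K P P K K P P K K P
K P YO YO K P YO YO K P YO YO K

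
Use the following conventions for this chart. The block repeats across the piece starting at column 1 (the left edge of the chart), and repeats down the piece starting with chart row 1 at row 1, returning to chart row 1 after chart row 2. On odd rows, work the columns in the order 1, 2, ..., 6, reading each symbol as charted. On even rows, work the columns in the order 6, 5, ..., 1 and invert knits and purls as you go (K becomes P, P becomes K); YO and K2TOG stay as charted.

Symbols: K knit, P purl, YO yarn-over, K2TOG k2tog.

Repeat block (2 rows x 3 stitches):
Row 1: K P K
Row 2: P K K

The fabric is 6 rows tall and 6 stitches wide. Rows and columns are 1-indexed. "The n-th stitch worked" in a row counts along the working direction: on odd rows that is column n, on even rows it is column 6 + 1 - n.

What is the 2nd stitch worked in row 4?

Stitch:
P

Derivation:
For row 4: chart row = ((4-1) mod 2) + 1 = 2; this is a WS (even) row.
Chart row 2 tiled across columns 1-6: P K K P K K
WS row: flip the tiled sequence (start at column 6) and apply K<->P; YO and K2TOG stay.
Row 4 as worked: P P K P P K
The 2nd stitch worked is P.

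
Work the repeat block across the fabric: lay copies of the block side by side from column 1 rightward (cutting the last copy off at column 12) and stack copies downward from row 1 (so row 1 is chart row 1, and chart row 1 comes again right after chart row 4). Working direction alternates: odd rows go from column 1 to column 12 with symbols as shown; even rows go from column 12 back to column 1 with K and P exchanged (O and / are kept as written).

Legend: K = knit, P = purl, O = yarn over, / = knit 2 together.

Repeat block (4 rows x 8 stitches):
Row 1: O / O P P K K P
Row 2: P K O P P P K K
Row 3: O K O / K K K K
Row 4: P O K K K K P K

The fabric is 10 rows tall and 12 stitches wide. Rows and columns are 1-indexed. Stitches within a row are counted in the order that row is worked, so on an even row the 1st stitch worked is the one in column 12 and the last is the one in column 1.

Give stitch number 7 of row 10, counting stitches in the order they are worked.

Row 10 uses chart row ((10-1) mod 4)+1 = 2. Row 10 is even, so WS.
Chart row 2 tiled across columns 1-12: P K O P P P K K P K O P
WS: work from column 12 back to column 1 (reverse the tiled row), swapping K<->P (O and / unchanged).
Row 10 as worked: K O P K P P K K K O P K
Stitch 7 in working order -> K

Stitch:
K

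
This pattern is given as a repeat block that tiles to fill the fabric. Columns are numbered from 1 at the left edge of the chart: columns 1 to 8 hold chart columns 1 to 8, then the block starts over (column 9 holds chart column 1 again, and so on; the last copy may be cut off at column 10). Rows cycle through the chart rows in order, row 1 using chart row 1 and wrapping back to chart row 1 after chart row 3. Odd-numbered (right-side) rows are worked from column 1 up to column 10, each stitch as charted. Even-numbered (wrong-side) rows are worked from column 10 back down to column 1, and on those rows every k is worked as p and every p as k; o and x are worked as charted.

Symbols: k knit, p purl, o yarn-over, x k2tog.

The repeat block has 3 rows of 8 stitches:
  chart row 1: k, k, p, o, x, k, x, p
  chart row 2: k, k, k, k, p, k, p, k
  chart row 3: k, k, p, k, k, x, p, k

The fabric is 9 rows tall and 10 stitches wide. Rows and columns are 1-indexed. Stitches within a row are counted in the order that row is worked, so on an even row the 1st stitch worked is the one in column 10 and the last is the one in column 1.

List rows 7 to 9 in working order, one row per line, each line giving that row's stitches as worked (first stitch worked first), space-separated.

Row 7: chart row 1, RS - tile across columns 1-10 and work as-is.
Row 8: chart row 2, WS - tiled (columns 1-10): k k k k p k p k k k; work from column 10 back to 1 with k<->p swapped.
Row 9: chart row 3, RS - tile across columns 1-10 and work as-is.

Rows as worked:
k k p o x k x p k k
p p p k p k p p p p
k k p k k x p k k k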